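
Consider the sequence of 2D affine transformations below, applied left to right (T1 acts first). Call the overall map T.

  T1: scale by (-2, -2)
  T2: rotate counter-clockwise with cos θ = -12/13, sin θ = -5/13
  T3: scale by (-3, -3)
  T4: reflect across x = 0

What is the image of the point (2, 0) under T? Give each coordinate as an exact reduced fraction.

T(p) = (144/13, -60/13)

T1 scale by (-2, -2): (2, 0) → (-4, 0)
T2 rotate counter-clockwise with cos θ = -12/13, sin θ = -5/13: (-4, 0) → (48/13, 20/13)
T3 scale by (-3, -3): (48/13, 20/13) → (-144/13, -60/13)
T4 reflect across x = 0: (-144/13, -60/13) → (144/13, -60/13)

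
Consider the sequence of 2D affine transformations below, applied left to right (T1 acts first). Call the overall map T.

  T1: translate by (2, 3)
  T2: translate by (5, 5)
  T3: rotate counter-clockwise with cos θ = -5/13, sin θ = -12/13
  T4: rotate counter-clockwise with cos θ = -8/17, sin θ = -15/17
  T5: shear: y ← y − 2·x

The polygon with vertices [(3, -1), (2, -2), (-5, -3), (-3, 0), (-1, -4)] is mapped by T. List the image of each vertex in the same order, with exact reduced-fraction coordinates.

T1 translate by (2, 3): (3, -1) → (5, 2); (2, -2) → (4, 1); (-5, -3) → (-3, 0); (-3, 0) → (-1, 3); (-1, -4) → (1, -1)
T2 translate by (5, 5): (5, 2) → (10, 7); (4, 1) → (9, 6); (-3, 0) → (2, 5); (-1, 3) → (4, 8); (1, -1) → (6, 4)
T3 rotate counter-clockwise with cos θ = -5/13, sin θ = -12/13: (10, 7) → (34/13, -155/13); (9, 6) → (27/13, -138/13); (2, 5) → (50/13, -49/13); (4, 8) → (76/13, -88/13); (6, 4) → (18/13, -92/13)
T4 rotate counter-clockwise with cos θ = -8/17, sin θ = -15/17: (34/13, -155/13) → (-2597/221, 730/221); (27/13, -138/13) → (-2286/221, 699/221); (50/13, -49/13) → (-1135/221, -358/221); (76/13, -88/13) → (-1928/221, -436/221); (18/13, -92/13) → (-1524/221, 466/221)
T5 shear: y ← y − 2·x: (-2597/221, 730/221) → (-2597/221, 5924/221); (-2286/221, 699/221) → (-2286/221, 5271/221); (-1135/221, -358/221) → (-1135/221, 1912/221); (-1928/221, -436/221) → (-1928/221, 3420/221); (-1524/221, 466/221) → (-1524/221, 3514/221)

image vertices: (-2597/221, 5924/221), (-2286/221, 5271/221), (-1135/221, 1912/221), (-1928/221, 3420/221), (-1524/221, 3514/221)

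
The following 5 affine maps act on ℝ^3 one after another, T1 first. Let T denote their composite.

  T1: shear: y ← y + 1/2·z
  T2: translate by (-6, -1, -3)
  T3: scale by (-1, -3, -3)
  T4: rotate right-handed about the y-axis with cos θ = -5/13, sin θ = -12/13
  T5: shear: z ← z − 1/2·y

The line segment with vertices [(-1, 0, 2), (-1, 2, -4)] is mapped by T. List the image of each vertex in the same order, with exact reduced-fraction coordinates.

T1 shear: y ← y + 1/2·z: (-1, 0, 2) → (-1, 1, 2); (-1, 2, -4) → (-1, 0, -4)
T2 translate by (-6, -1, -3): (-1, 1, 2) → (-7, 0, -1); (-1, 0, -4) → (-7, -1, -7)
T3 scale by (-1, -3, -3): (-7, 0, -1) → (7, 0, 3); (-7, -1, -7) → (7, 3, 21)
T4 rotate right-handed about the y-axis with cos θ = -5/13, sin θ = -12/13: (7, 0, 3) → (-71/13, 0, 69/13); (7, 3, 21) → (-287/13, 3, -21/13)
T5 shear: z ← z − 1/2·y: (-71/13, 0, 69/13) → (-71/13, 0, 69/13); (-287/13, 3, -21/13) → (-287/13, 3, -81/26)

image vertices: (-71/13, 0, 69/13), (-287/13, 3, -81/26)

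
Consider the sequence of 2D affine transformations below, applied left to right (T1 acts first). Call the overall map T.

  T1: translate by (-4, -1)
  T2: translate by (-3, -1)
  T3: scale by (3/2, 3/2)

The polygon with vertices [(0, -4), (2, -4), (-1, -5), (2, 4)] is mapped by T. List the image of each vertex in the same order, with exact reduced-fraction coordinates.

T1 translate by (-4, -1): (0, -4) → (-4, -5); (2, -4) → (-2, -5); (-1, -5) → (-5, -6); (2, 4) → (-2, 3)
T2 translate by (-3, -1): (-4, -5) → (-7, -6); (-2, -5) → (-5, -6); (-5, -6) → (-8, -7); (-2, 3) → (-5, 2)
T3 scale by (3/2, 3/2): (-7, -6) → (-21/2, -9); (-5, -6) → (-15/2, -9); (-8, -7) → (-12, -21/2); (-5, 2) → (-15/2, 3)

image vertices: (-21/2, -9), (-15/2, -9), (-12, -21/2), (-15/2, 3)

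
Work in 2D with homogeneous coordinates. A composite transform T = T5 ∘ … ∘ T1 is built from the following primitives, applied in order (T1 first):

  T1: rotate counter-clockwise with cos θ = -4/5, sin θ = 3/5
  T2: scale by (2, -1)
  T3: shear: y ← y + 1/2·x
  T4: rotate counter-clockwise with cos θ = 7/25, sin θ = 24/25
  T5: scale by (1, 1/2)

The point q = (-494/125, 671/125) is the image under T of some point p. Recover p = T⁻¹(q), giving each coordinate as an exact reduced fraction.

p = (-5, -1)

T1 = [-4/5 -3/5 0; 3/5 -4/5 0; 0 0 1]
T2·T1 = [-8/5 -6/5 0; -3/5 4/5 0; 0 0 1]
T3·…·T1 = [-8/5 -6/5 0; -7/5 1/5 0; 0 0 1]
T4·…·T1 = [112/125 -66/125 0; -241/125 -137/125 0; 0 0 1]
T5·…·T1 = [112/125 -66/125 0; -241/250 -137/250 0; 0 0 1]
det M = -1; M⁻¹ = [137/250 -66/125 0; -241/250 -112/125 0; 0 0 1]
M⁻¹ · (-494/125, 671/125)ᵀ = (-5, -1)ᵀ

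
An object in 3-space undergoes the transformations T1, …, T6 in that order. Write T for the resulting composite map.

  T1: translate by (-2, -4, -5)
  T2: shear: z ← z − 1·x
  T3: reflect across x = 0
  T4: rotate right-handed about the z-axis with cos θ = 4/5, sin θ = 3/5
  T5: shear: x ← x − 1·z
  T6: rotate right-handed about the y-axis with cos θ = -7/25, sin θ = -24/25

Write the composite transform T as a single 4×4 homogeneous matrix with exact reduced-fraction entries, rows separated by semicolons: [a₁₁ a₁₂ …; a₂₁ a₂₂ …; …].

T = [113/125 21/125 -17/25 23/25; -3/5 4/5 0 -2; 59/125 -72/125 -31/25 189/25; 0 0 0 1]

T1 = [1 0 0 -2; 0 1 0 -4; 0 0 1 -5; 0 0 0 1]
T2·T1 = [1 0 0 -2; 0 1 0 -4; -1 0 1 -3; 0 0 0 1]
T3·…·T1 = [-1 0 0 2; 0 1 0 -4; -1 0 1 -3; 0 0 0 1]
T4·…·T1 = [-4/5 -3/5 0 4; -3/5 4/5 0 -2; -1 0 1 -3; 0 0 0 1]
T5·…·T1 = [1/5 -3/5 -1 7; -3/5 4/5 0 -2; -1 0 1 -3; 0 0 0 1]
T6·…·T1 = [113/125 21/125 -17/25 23/25; -3/5 4/5 0 -2; 59/125 -72/125 -31/25 189/25; 0 0 0 1]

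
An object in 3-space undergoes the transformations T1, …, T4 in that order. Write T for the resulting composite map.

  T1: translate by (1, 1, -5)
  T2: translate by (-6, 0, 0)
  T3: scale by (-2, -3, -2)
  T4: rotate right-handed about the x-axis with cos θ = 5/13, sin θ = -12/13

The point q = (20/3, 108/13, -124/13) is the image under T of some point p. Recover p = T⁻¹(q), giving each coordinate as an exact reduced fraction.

p = (5/3, -5, 3)

T1 = [1 0 0 1; 0 1 0 1; 0 0 1 -5; 0 0 0 1]
T2·T1 = [1 0 0 -5; 0 1 0 1; 0 0 1 -5; 0 0 0 1]
T3·…·T1 = [-2 0 0 10; 0 -3 0 -3; 0 0 -2 10; 0 0 0 1]
T4·…·T1 = [-2 0 0 10; 0 -15/13 -24/13 105/13; 0 36/13 -10/13 86/13; 0 0 0 1]
det M = -12; M⁻¹ = [-1/2 0 0 5; 0 -5/39 4/13 -1; 0 -6/13 -5/26 5; 0 0 0 1]
M⁻¹ · (20/3, 108/13, -124/13)ᵀ = (5/3, -5, 3)ᵀ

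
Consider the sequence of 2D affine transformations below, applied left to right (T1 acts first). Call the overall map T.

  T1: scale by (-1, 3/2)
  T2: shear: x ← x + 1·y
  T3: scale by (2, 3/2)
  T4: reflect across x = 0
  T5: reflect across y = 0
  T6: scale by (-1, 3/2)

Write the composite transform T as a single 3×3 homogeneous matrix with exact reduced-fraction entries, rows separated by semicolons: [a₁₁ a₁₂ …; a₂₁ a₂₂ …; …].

T1 = [-1 0 0; 0 3/2 0; 0 0 1]
T2·T1 = [-1 3/2 0; 0 3/2 0; 0 0 1]
T3·…·T1 = [-2 3 0; 0 9/4 0; 0 0 1]
T4·…·T1 = [2 -3 0; 0 9/4 0; 0 0 1]
T5·…·T1 = [2 -3 0; 0 -9/4 0; 0 0 1]
T6·…·T1 = [-2 3 0; 0 -27/8 0; 0 0 1]

T = [-2 3 0; 0 -27/8 0; 0 0 1]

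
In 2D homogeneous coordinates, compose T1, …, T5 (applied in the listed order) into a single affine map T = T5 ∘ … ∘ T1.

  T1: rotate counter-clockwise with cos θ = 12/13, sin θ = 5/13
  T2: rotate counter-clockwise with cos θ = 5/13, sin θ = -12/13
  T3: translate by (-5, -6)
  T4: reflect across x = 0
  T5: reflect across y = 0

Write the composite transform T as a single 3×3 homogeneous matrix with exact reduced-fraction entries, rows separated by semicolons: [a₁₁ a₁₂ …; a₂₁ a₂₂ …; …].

T = [-120/169 -119/169 5; 119/169 -120/169 6; 0 0 1]

T1 = [12/13 -5/13 0; 5/13 12/13 0; 0 0 1]
T2·T1 = [120/169 119/169 0; -119/169 120/169 0; 0 0 1]
T3·…·T1 = [120/169 119/169 -5; -119/169 120/169 -6; 0 0 1]
T4·…·T1 = [-120/169 -119/169 5; -119/169 120/169 -6; 0 0 1]
T5·…·T1 = [-120/169 -119/169 5; 119/169 -120/169 6; 0 0 1]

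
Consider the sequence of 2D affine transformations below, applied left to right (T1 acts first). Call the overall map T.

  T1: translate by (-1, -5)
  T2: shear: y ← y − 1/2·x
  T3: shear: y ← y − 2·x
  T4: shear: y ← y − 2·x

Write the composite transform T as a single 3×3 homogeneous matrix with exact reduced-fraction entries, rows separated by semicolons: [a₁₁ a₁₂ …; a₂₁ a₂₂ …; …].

T1 = [1 0 -1; 0 1 -5; 0 0 1]
T2·T1 = [1 0 -1; -1/2 1 -9/2; 0 0 1]
T3·…·T1 = [1 0 -1; -5/2 1 -5/2; 0 0 1]
T4·…·T1 = [1 0 -1; -9/2 1 -1/2; 0 0 1]

T = [1 0 -1; -9/2 1 -1/2; 0 0 1]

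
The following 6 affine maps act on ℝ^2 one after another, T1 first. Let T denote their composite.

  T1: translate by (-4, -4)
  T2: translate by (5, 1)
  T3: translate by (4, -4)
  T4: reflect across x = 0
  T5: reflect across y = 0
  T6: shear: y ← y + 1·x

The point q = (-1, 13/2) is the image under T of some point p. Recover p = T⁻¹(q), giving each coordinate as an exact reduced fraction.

p = (-4, -1/2)

T1 = [1 0 -4; 0 1 -4; 0 0 1]
T2·T1 = [1 0 1; 0 1 -3; 0 0 1]
T3·…·T1 = [1 0 5; 0 1 -7; 0 0 1]
T4·…·T1 = [-1 0 -5; 0 1 -7; 0 0 1]
T5·…·T1 = [-1 0 -5; 0 -1 7; 0 0 1]
T6·…·T1 = [-1 0 -5; -1 -1 2; 0 0 1]
det M = 1; M⁻¹ = [-1 0 -5; 1 -1 7; 0 0 1]
M⁻¹ · (-1, 13/2)ᵀ = (-4, -1/2)ᵀ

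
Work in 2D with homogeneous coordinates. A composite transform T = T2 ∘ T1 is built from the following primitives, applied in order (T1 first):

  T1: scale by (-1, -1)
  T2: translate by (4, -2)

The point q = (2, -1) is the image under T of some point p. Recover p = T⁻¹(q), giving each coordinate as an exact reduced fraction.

p = (2, -1)

T1 = [-1 0 0; 0 -1 0; 0 0 1]
T2·T1 = [-1 0 4; 0 -1 -2; 0 0 1]
det M = 1; M⁻¹ = [-1 0 4; 0 -1 -2; 0 0 1]
M⁻¹ · (2, -1)ᵀ = (2, -1)ᵀ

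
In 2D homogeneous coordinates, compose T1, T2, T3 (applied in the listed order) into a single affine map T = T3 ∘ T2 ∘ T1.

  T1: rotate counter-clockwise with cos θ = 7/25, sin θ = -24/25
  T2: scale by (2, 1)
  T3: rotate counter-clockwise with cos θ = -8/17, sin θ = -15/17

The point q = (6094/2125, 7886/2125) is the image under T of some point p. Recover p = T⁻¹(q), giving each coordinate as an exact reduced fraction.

p = (-7/5, -2)

T1 = [7/25 24/25 0; -24/25 7/25 0; 0 0 1]
T2·T1 = [14/25 48/25 0; -24/25 7/25 0; 0 0 1]
T3·…·T1 = [-472/425 -279/425 0; -18/425 -776/425 0; 0 0 1]
det M = 2; M⁻¹ = [-388/425 279/850 0; 9/425 -236/425 0; 0 0 1]
M⁻¹ · (6094/2125, 7886/2125)ᵀ = (-7/5, -2)ᵀ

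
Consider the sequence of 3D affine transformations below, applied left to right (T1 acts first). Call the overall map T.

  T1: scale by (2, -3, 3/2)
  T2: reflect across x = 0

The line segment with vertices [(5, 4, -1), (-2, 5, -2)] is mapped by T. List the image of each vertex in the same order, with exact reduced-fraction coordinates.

image vertices: (-10, -12, -3/2), (4, -15, -3)

T1 scale by (2, -3, 3/2): (5, 4, -1) → (10, -12, -3/2); (-2, 5, -2) → (-4, -15, -3)
T2 reflect across x = 0: (10, -12, -3/2) → (-10, -12, -3/2); (-4, -15, -3) → (4, -15, -3)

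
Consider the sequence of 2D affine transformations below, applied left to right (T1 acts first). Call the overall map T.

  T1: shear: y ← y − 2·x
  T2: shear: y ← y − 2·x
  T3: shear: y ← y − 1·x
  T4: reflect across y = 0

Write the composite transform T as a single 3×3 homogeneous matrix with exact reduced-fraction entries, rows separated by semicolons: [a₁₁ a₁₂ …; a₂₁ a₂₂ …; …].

T = [1 0 0; 5 -1 0; 0 0 1]

T1 = [1 0 0; -2 1 0; 0 0 1]
T2·T1 = [1 0 0; -4 1 0; 0 0 1]
T3·…·T1 = [1 0 0; -5 1 0; 0 0 1]
T4·…·T1 = [1 0 0; 5 -1 0; 0 0 1]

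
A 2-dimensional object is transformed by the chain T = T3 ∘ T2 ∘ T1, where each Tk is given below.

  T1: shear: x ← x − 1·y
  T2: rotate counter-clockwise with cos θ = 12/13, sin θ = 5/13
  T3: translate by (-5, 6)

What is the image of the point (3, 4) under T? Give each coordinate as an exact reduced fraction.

T(p) = (-97/13, 121/13)

T1 shear: x ← x − 1·y: (3, 4) → (-1, 4)
T2 rotate counter-clockwise with cos θ = 12/13, sin θ = 5/13: (-1, 4) → (-32/13, 43/13)
T3 translate by (-5, 6): (-32/13, 43/13) → (-97/13, 121/13)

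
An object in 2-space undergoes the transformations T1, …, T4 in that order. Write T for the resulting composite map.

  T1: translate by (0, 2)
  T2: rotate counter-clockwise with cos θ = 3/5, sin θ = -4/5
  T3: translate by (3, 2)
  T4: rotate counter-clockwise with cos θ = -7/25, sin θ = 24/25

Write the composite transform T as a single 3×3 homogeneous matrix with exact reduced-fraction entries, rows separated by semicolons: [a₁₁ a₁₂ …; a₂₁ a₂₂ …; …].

T1 = [1 0 0; 0 1 2; 0 0 1]
T2·T1 = [3/5 4/5 8/5; -4/5 3/5 6/5; 0 0 1]
T3·…·T1 = [3/5 4/5 23/5; -4/5 3/5 16/5; 0 0 1]
T4·…·T1 = [3/5 -4/5 -109/25; 4/5 3/5 88/25; 0 0 1]

T = [3/5 -4/5 -109/25; 4/5 3/5 88/25; 0 0 1]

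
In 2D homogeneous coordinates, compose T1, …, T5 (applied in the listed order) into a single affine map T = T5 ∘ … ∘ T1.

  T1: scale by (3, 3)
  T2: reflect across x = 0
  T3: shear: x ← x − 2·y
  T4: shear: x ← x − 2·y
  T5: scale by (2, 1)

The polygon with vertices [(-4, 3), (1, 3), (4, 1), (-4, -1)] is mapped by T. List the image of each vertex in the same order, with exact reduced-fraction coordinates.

T1 scale by (3, 3): (-4, 3) → (-12, 9); (1, 3) → (3, 9); (4, 1) → (12, 3); (-4, -1) → (-12, -3)
T2 reflect across x = 0: (-12, 9) → (12, 9); (3, 9) → (-3, 9); (12, 3) → (-12, 3); (-12, -3) → (12, -3)
T3 shear: x ← x − 2·y: (12, 9) → (-6, 9); (-3, 9) → (-21, 9); (-12, 3) → (-18, 3); (12, -3) → (18, -3)
T4 shear: x ← x − 2·y: (-6, 9) → (-24, 9); (-21, 9) → (-39, 9); (-18, 3) → (-24, 3); (18, -3) → (24, -3)
T5 scale by (2, 1): (-24, 9) → (-48, 9); (-39, 9) → (-78, 9); (-24, 3) → (-48, 3); (24, -3) → (48, -3)

image vertices: (-48, 9), (-78, 9), (-48, 3), (48, -3)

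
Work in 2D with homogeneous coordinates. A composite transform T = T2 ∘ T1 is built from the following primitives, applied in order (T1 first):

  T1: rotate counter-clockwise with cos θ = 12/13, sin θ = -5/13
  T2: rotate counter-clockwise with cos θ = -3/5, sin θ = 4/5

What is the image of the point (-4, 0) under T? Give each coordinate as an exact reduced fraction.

T1 rotate counter-clockwise with cos θ = 12/13, sin θ = -5/13: (-4, 0) → (-48/13, 20/13)
T2 rotate counter-clockwise with cos θ = -3/5, sin θ = 4/5: (-48/13, 20/13) → (64/65, -252/65)

T(p) = (64/65, -252/65)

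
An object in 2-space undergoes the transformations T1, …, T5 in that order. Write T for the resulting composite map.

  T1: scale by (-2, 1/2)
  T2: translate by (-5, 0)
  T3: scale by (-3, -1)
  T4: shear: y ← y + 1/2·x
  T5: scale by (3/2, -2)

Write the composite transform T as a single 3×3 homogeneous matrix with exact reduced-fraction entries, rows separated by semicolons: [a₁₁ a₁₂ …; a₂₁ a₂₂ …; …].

T = [9 0 45/2; -6 1 -15; 0 0 1]

T1 = [-2 0 0; 0 1/2 0; 0 0 1]
T2·T1 = [-2 0 -5; 0 1/2 0; 0 0 1]
T3·…·T1 = [6 0 15; 0 -1/2 0; 0 0 1]
T4·…·T1 = [6 0 15; 3 -1/2 15/2; 0 0 1]
T5·…·T1 = [9 0 45/2; -6 1 -15; 0 0 1]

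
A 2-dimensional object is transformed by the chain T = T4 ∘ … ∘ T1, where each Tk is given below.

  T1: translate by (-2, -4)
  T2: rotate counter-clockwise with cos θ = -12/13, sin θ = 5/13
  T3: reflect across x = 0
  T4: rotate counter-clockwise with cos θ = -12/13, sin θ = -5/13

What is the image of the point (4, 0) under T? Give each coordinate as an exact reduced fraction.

T1 translate by (-2, -4): (4, 0) → (2, -4)
T2 rotate counter-clockwise with cos θ = -12/13, sin θ = 5/13: (2, -4) → (-4/13, 58/13)
T3 reflect across x = 0: (-4/13, 58/13) → (4/13, 58/13)
T4 rotate counter-clockwise with cos θ = -12/13, sin θ = -5/13: (4/13, 58/13) → (242/169, -716/169)

T(p) = (242/169, -716/169)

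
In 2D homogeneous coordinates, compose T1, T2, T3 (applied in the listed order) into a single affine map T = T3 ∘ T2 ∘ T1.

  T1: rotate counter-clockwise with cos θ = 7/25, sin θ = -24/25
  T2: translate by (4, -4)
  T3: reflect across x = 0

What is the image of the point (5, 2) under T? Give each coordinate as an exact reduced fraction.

T1 rotate counter-clockwise with cos θ = 7/25, sin θ = -24/25: (5, 2) → (83/25, -106/25)
T2 translate by (4, -4): (83/25, -106/25) → (183/25, -206/25)
T3 reflect across x = 0: (183/25, -206/25) → (-183/25, -206/25)

T(p) = (-183/25, -206/25)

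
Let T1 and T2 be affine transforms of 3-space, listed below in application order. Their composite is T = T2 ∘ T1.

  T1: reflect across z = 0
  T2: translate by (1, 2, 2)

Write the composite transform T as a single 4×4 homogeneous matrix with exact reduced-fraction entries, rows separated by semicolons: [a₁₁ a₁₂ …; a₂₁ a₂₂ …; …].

T1 = [1 0 0 0; 0 1 0 0; 0 0 -1 0; 0 0 0 1]
T2·T1 = [1 0 0 1; 0 1 0 2; 0 0 -1 2; 0 0 0 1]

T = [1 0 0 1; 0 1 0 2; 0 0 -1 2; 0 0 0 1]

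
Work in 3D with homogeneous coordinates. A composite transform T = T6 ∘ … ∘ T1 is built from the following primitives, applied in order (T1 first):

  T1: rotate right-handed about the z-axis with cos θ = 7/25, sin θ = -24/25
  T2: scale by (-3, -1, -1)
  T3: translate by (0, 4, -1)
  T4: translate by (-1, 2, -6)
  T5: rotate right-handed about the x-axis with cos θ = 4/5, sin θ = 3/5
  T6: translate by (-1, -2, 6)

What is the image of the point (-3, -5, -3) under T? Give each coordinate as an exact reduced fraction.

T(p) = (373/25, 502/125, 689/125)

T1 rotate right-handed about the z-axis with cos θ = 7/25, sin θ = -24/25: (-3, -5, -3) → (-141/25, 37/25, -3)
T2 scale by (-3, -1, -1): (-141/25, 37/25, -3) → (423/25, -37/25, 3)
T3 translate by (0, 4, -1): (423/25, -37/25, 3) → (423/25, 63/25, 2)
T4 translate by (-1, 2, -6): (423/25, 63/25, 2) → (398/25, 113/25, -4)
T5 rotate right-handed about the x-axis with cos θ = 4/5, sin θ = 3/5: (398/25, 113/25, -4) → (398/25, 752/125, -61/125)
T6 translate by (-1, -2, 6): (398/25, 752/125, -61/125) → (373/25, 502/125, 689/125)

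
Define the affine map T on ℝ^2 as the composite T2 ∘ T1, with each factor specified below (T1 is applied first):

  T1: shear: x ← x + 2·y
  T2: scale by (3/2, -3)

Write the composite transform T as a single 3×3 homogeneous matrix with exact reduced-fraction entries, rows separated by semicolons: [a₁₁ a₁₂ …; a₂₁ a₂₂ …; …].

T = [3/2 3 0; 0 -3 0; 0 0 1]

T1 = [1 2 0; 0 1 0; 0 0 1]
T2·T1 = [3/2 3 0; 0 -3 0; 0 0 1]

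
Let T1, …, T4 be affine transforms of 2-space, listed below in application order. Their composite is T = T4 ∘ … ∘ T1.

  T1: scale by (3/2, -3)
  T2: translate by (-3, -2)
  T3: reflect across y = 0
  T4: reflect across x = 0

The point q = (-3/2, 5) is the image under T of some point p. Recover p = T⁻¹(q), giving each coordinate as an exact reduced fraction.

p = (3, 1)

T1 = [3/2 0 0; 0 -3 0; 0 0 1]
T2·T1 = [3/2 0 -3; 0 -3 -2; 0 0 1]
T3·…·T1 = [3/2 0 -3; 0 3 2; 0 0 1]
T4·…·T1 = [-3/2 0 3; 0 3 2; 0 0 1]
det M = -9/2; M⁻¹ = [-2/3 0 2; 0 1/3 -2/3; 0 0 1]
M⁻¹ · (-3/2, 5)ᵀ = (3, 1)ᵀ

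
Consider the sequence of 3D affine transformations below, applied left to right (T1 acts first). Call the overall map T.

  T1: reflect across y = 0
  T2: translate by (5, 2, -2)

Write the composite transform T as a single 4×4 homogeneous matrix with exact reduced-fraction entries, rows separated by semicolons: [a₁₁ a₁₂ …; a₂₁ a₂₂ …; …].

T = [1 0 0 5; 0 -1 0 2; 0 0 1 -2; 0 0 0 1]

T1 = [1 0 0 0; 0 -1 0 0; 0 0 1 0; 0 0 0 1]
T2·T1 = [1 0 0 5; 0 -1 0 2; 0 0 1 -2; 0 0 0 1]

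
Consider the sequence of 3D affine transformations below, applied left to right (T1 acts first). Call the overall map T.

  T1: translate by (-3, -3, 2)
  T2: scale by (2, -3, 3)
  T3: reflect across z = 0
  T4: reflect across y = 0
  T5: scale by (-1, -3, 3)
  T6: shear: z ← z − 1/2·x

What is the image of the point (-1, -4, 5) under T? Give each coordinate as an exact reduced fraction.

T(p) = (8, 63, -67)

T1 translate by (-3, -3, 2): (-1, -4, 5) → (-4, -7, 7)
T2 scale by (2, -3, 3): (-4, -7, 7) → (-8, 21, 21)
T3 reflect across z = 0: (-8, 21, 21) → (-8, 21, -21)
T4 reflect across y = 0: (-8, 21, -21) → (-8, -21, -21)
T5 scale by (-1, -3, 3): (-8, -21, -21) → (8, 63, -63)
T6 shear: z ← z − 1/2·x: (8, 63, -63) → (8, 63, -67)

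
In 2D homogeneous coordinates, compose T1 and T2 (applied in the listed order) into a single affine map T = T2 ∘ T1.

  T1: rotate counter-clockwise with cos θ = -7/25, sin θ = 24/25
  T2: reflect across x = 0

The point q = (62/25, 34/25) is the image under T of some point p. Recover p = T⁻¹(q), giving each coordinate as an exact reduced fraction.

p = (2, 2)

T1 = [-7/25 -24/25 0; 24/25 -7/25 0; 0 0 1]
T2·T1 = [7/25 24/25 0; 24/25 -7/25 0; 0 0 1]
det M = -1; M⁻¹ = [7/25 24/25 0; 24/25 -7/25 0; 0 0 1]
M⁻¹ · (62/25, 34/25)ᵀ = (2, 2)ᵀ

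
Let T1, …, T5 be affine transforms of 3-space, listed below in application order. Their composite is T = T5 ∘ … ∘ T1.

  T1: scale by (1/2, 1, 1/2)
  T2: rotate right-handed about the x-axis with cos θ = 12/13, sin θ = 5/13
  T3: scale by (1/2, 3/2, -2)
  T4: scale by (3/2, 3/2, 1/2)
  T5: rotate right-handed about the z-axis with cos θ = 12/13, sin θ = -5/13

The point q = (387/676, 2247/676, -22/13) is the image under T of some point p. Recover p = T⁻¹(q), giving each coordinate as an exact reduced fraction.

T1 = [1/2 0 0 0; 0 1 0 0; 0 0 1/2 0; 0 0 0 1]
T2·T1 = [1/2 0 0 0; 0 12/13 -5/26 0; 0 5/13 6/13 0; 0 0 0 1]
T3·…·T1 = [1/4 0 0 0; 0 18/13 -15/52 0; 0 -10/13 -12/13 0; 0 0 0 1]
T4·…·T1 = [3/8 0 0 0; 0 27/13 -45/104 0; 0 -5/13 -6/13 0; 0 0 0 1]
T5·…·T1 = [9/26 135/169 -225/1352 0; -15/104 324/169 -135/338 0; 0 -5/13 -6/13 0; 0 0 0 1]
det M = -27/64; M⁻¹ = [32/13 -40/39 0 0; 80/507 64/169 -5/13 0; -200/1521 -160/507 -24/13 0; 0 0 0 1]
M⁻¹ · (387/676, 2247/676, -22/13)ᵀ = (-2, 2, 2)ᵀ

p = (-2, 2, 2)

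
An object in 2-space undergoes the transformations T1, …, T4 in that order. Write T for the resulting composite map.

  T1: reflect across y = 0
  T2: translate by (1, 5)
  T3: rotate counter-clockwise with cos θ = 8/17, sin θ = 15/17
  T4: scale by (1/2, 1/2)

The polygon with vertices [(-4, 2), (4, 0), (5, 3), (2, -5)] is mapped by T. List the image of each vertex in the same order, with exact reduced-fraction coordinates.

image vertices: (-69/34, -21/34), (-35/34, 115/34), (9/17, 53/17), (-63/17, 125/34)

T1 reflect across y = 0: (-4, 2) → (-4, -2); (4, 0) → (4, 0); (5, 3) → (5, -3); (2, -5) → (2, 5)
T2 translate by (1, 5): (-4, -2) → (-3, 3); (4, 0) → (5, 5); (5, -3) → (6, 2); (2, 5) → (3, 10)
T3 rotate counter-clockwise with cos θ = 8/17, sin θ = 15/17: (-3, 3) → (-69/17, -21/17); (5, 5) → (-35/17, 115/17); (6, 2) → (18/17, 106/17); (3, 10) → (-126/17, 125/17)
T4 scale by (1/2, 1/2): (-69/17, -21/17) → (-69/34, -21/34); (-35/17, 115/17) → (-35/34, 115/34); (18/17, 106/17) → (9/17, 53/17); (-126/17, 125/17) → (-63/17, 125/34)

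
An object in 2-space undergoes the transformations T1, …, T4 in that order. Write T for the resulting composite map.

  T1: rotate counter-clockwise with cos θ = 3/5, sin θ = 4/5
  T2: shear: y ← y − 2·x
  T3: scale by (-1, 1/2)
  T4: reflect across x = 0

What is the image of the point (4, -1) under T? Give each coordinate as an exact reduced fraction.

T(p) = (16/5, -19/10)

T1 rotate counter-clockwise with cos θ = 3/5, sin θ = 4/5: (4, -1) → (16/5, 13/5)
T2 shear: y ← y − 2·x: (16/5, 13/5) → (16/5, -19/5)
T3 scale by (-1, 1/2): (16/5, -19/5) → (-16/5, -19/10)
T4 reflect across x = 0: (-16/5, -19/10) → (16/5, -19/10)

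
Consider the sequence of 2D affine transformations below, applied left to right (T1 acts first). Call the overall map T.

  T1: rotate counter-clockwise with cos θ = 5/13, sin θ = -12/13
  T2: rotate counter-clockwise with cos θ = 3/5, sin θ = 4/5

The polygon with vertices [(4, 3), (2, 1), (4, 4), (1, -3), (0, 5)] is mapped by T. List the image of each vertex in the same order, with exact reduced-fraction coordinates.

image vertices: (60/13, 25/13), (142/65, 31/65), (316/65, 188/65), (3/13, -41/13), (16/13, 63/13)

T1 rotate counter-clockwise with cos θ = 5/13, sin θ = -12/13: (4, 3) → (56/13, -33/13); (2, 1) → (22/13, -19/13); (4, 4) → (68/13, -28/13); (1, -3) → (-31/13, -27/13); (0, 5) → (60/13, 25/13)
T2 rotate counter-clockwise with cos θ = 3/5, sin θ = 4/5: (56/13, -33/13) → (60/13, 25/13); (22/13, -19/13) → (142/65, 31/65); (68/13, -28/13) → (316/65, 188/65); (-31/13, -27/13) → (3/13, -41/13); (60/13, 25/13) → (16/13, 63/13)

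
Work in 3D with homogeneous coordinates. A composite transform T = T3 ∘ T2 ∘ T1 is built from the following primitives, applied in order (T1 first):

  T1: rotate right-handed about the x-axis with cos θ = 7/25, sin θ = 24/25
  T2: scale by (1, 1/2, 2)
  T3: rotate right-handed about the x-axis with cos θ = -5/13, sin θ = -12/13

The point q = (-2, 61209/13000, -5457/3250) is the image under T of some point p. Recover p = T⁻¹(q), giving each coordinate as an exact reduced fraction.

T1 = [1 0 0 0; 0 7/25 -24/25 0; 0 24/25 7/25 0; 0 0 0 1]
T2·T1 = [1 0 0 0; 0 7/50 -12/25 0; 0 48/25 14/25 0; 0 0 0 1]
T3·…·T1 = [1 0 0 0; 0 1117/650 228/325 0; 0 -282/325 74/325 0; 0 0 0 1]
det M = 1; M⁻¹ = [1 0 0 0; 0 74/325 -228/325 0; 0 282/325 1117/650 0; 0 0 0 1]
M⁻¹ · (-2, 61209/13000, -5457/3250)ᵀ = (-2, 9/4, 6/5)ᵀ

p = (-2, 9/4, 6/5)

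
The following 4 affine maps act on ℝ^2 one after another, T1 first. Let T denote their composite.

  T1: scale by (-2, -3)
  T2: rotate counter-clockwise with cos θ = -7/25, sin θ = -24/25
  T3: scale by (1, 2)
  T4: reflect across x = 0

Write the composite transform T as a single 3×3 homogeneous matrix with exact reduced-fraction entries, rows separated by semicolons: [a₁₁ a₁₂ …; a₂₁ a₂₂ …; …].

T1 = [-2 0 0; 0 -3 0; 0 0 1]
T2·T1 = [14/25 -72/25 0; 48/25 21/25 0; 0 0 1]
T3·…·T1 = [14/25 -72/25 0; 96/25 42/25 0; 0 0 1]
T4·…·T1 = [-14/25 72/25 0; 96/25 42/25 0; 0 0 1]

T = [-14/25 72/25 0; 96/25 42/25 0; 0 0 1]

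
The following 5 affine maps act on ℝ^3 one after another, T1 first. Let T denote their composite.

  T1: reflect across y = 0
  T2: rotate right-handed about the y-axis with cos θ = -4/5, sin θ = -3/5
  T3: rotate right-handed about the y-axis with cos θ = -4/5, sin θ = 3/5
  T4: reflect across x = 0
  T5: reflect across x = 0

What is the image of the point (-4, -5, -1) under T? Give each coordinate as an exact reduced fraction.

T1 reflect across y = 0: (-4, -5, -1) → (-4, 5, -1)
T2 rotate right-handed about the y-axis with cos θ = -4/5, sin θ = -3/5: (-4, 5, -1) → (19/5, 5, -8/5)
T3 rotate right-handed about the y-axis with cos θ = -4/5, sin θ = 3/5: (19/5, 5, -8/5) → (-4, 5, -1)
T4 reflect across x = 0: (-4, 5, -1) → (4, 5, -1)
T5 reflect across x = 0: (4, 5, -1) → (-4, 5, -1)

T(p) = (-4, 5, -1)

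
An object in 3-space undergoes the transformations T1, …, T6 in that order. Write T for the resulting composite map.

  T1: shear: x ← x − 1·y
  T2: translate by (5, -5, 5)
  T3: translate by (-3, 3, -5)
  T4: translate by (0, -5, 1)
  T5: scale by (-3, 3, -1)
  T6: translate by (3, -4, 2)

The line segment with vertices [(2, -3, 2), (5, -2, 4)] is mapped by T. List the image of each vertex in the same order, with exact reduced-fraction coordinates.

image vertices: (-18, -34, -1), (-24, -31, -3)

T1 shear: x ← x − 1·y: (2, -3, 2) → (5, -3, 2); (5, -2, 4) → (7, -2, 4)
T2 translate by (5, -5, 5): (5, -3, 2) → (10, -8, 7); (7, -2, 4) → (12, -7, 9)
T3 translate by (-3, 3, -5): (10, -8, 7) → (7, -5, 2); (12, -7, 9) → (9, -4, 4)
T4 translate by (0, -5, 1): (7, -5, 2) → (7, -10, 3); (9, -4, 4) → (9, -9, 5)
T5 scale by (-3, 3, -1): (7, -10, 3) → (-21, -30, -3); (9, -9, 5) → (-27, -27, -5)
T6 translate by (3, -4, 2): (-21, -30, -3) → (-18, -34, -1); (-27, -27, -5) → (-24, -31, -3)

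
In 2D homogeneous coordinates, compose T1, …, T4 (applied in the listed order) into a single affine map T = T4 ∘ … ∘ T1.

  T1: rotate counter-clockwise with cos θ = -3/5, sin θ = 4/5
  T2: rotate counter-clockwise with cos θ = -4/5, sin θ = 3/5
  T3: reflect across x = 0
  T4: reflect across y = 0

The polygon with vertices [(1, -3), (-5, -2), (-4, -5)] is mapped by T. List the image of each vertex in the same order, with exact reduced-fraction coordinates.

T1 rotate counter-clockwise with cos θ = -3/5, sin θ = 4/5: (1, -3) → (9/5, 13/5); (-5, -2) → (23/5, -14/5); (-4, -5) → (32/5, -1/5)
T2 rotate counter-clockwise with cos θ = -4/5, sin θ = 3/5: (9/5, 13/5) → (-3, -1); (23/5, -14/5) → (-2, 5); (32/5, -1/5) → (-5, 4)
T3 reflect across x = 0: (-3, -1) → (3, -1); (-2, 5) → (2, 5); (-5, 4) → (5, 4)
T4 reflect across y = 0: (3, -1) → (3, 1); (2, 5) → (2, -5); (5, 4) → (5, -4)

image vertices: (3, 1), (2, -5), (5, -4)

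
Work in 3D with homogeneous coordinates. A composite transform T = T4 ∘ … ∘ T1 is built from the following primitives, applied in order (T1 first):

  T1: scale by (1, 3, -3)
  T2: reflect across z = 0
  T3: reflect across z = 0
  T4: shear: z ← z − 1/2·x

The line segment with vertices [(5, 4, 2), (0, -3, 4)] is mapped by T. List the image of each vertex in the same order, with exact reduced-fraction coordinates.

T1 scale by (1, 3, -3): (5, 4, 2) → (5, 12, -6); (0, -3, 4) → (0, -9, -12)
T2 reflect across z = 0: (5, 12, -6) → (5, 12, 6); (0, -9, -12) → (0, -9, 12)
T3 reflect across z = 0: (5, 12, 6) → (5, 12, -6); (0, -9, 12) → (0, -9, -12)
T4 shear: z ← z − 1/2·x: (5, 12, -6) → (5, 12, -17/2); (0, -9, -12) → (0, -9, -12)

image vertices: (5, 12, -17/2), (0, -9, -12)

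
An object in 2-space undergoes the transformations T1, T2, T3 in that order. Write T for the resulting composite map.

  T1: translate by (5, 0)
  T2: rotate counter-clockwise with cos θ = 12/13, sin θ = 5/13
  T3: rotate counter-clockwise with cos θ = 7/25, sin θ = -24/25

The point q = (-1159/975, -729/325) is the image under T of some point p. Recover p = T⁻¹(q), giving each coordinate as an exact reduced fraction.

p = (-4, -7/3)

T1 = [1 0 5; 0 1 0; 0 0 1]
T2·T1 = [12/13 -5/13 60/13; 5/13 12/13 25/13; 0 0 1]
T3·…·T1 = [204/325 253/325 204/65; -253/325 204/325 -253/65; 0 0 1]
det M = 1; M⁻¹ = [204/325 -253/325 -5; 253/325 204/325 0; 0 0 1]
M⁻¹ · (-1159/975, -729/325)ᵀ = (-4, -7/3)ᵀ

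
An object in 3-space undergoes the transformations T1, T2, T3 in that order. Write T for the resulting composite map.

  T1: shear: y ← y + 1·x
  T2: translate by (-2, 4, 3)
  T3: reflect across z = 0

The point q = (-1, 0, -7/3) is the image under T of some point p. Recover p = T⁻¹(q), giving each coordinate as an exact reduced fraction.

T1 = [1 0 0 0; 1 1 0 0; 0 0 1 0; 0 0 0 1]
T2·T1 = [1 0 0 -2; 1 1 0 4; 0 0 1 3; 0 0 0 1]
T3·…·T1 = [1 0 0 -2; 1 1 0 4; 0 0 -1 -3; 0 0 0 1]
det M = -1; M⁻¹ = [1 0 0 2; -1 1 0 -6; 0 0 -1 -3; 0 0 0 1]
M⁻¹ · (-1, 0, -7/3)ᵀ = (1, -5, -2/3)ᵀ

p = (1, -5, -2/3)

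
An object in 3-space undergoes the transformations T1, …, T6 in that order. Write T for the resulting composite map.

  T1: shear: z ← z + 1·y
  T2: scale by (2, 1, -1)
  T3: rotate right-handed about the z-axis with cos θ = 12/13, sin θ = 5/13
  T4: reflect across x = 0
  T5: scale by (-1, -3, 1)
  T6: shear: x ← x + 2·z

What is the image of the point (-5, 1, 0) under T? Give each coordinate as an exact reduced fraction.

T(p) = (-151/13, 114/13, -1)

T1 shear: z ← z + 1·y: (-5, 1, 0) → (-5, 1, 1)
T2 scale by (2, 1, -1): (-5, 1, 1) → (-10, 1, -1)
T3 rotate right-handed about the z-axis with cos θ = 12/13, sin θ = 5/13: (-10, 1, -1) → (-125/13, -38/13, -1)
T4 reflect across x = 0: (-125/13, -38/13, -1) → (125/13, -38/13, -1)
T5 scale by (-1, -3, 1): (125/13, -38/13, -1) → (-125/13, 114/13, -1)
T6 shear: x ← x + 2·z: (-125/13, 114/13, -1) → (-151/13, 114/13, -1)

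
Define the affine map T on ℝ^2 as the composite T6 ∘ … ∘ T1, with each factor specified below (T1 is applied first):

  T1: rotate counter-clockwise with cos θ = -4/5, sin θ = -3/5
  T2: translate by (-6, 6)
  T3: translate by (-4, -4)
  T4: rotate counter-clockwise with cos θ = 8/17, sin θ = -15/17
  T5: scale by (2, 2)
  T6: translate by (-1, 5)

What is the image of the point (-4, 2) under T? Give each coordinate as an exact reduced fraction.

T(p) = (-113/85, 1489/85)

T1 rotate counter-clockwise with cos θ = -4/5, sin θ = -3/5: (-4, 2) → (22/5, 4/5)
T2 translate by (-6, 6): (22/5, 4/5) → (-8/5, 34/5)
T3 translate by (-4, -4): (-8/5, 34/5) → (-28/5, 14/5)
T4 rotate counter-clockwise with cos θ = 8/17, sin θ = -15/17: (-28/5, 14/5) → (-14/85, 532/85)
T5 scale by (2, 2): (-14/85, 532/85) → (-28/85, 1064/85)
T6 translate by (-1, 5): (-28/85, 1064/85) → (-113/85, 1489/85)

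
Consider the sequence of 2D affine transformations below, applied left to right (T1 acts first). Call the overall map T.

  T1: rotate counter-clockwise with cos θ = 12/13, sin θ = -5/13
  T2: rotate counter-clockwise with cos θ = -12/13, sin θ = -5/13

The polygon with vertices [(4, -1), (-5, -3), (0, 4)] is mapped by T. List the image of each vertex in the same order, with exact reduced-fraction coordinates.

T1 rotate counter-clockwise with cos θ = 12/13, sin θ = -5/13: (4, -1) → (43/13, -32/13); (-5, -3) → (-75/13, -11/13); (0, 4) → (20/13, 48/13)
T2 rotate counter-clockwise with cos θ = -12/13, sin θ = -5/13: (43/13, -32/13) → (-4, 1); (-75/13, -11/13) → (5, 3); (20/13, 48/13) → (0, -4)

image vertices: (-4, 1), (5, 3), (0, -4)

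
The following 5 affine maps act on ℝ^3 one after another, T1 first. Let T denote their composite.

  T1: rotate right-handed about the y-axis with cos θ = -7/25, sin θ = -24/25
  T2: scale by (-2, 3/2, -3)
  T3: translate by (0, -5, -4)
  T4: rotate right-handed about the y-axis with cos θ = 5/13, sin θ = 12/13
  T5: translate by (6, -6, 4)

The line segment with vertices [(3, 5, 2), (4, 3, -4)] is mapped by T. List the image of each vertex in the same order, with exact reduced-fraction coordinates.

image vertices: (-648/325, -7/2, -1726/325), (-338/25, -13/2, 44/25)

T1 rotate right-handed about the y-axis with cos θ = -7/25, sin θ = -24/25: (3, 5, 2) → (-69/25, 5, 58/25); (4, 3, -4) → (68/25, 3, 124/25)
T2 scale by (-2, 3/2, -3): (-69/25, 5, 58/25) → (138/25, 15/2, -174/25); (68/25, 3, 124/25) → (-136/25, 9/2, -372/25)
T3 translate by (0, -5, -4): (138/25, 15/2, -174/25) → (138/25, 5/2, -274/25); (-136/25, 9/2, -372/25) → (-136/25, -1/2, -472/25)
T4 rotate right-handed about the y-axis with cos θ = 5/13, sin θ = 12/13: (138/25, 5/2, -274/25) → (-2598/325, 5/2, -3026/325); (-136/25, -1/2, -472/25) → (-488/25, -1/2, -56/25)
T5 translate by (6, -6, 4): (-2598/325, 5/2, -3026/325) → (-648/325, -7/2, -1726/325); (-488/25, -1/2, -56/25) → (-338/25, -13/2, 44/25)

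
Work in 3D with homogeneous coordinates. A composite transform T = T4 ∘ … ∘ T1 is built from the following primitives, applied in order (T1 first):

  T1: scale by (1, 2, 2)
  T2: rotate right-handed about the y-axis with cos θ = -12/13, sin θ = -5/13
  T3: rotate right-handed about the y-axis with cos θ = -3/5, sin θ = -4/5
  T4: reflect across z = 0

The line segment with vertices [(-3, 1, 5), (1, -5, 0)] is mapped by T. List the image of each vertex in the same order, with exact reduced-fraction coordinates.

T1 scale by (1, 2, 2): (-3, 1, 5) → (-3, 2, 10); (1, -5, 0) → (1, -10, 0)
T2 rotate right-handed about the y-axis with cos θ = -12/13, sin θ = -5/13: (-3, 2, 10) → (-14/13, 2, -135/13); (1, -10, 0) → (-12/13, -10, 5/13)
T3 rotate right-handed about the y-axis with cos θ = -3/5, sin θ = -4/5: (-14/13, 2, -135/13) → (582/65, 2, 349/65); (-12/13, -10, 5/13) → (16/65, -10, -63/65)
T4 reflect across z = 0: (582/65, 2, 349/65) → (582/65, 2, -349/65); (16/65, -10, -63/65) → (16/65, -10, 63/65)

image vertices: (582/65, 2, -349/65), (16/65, -10, 63/65)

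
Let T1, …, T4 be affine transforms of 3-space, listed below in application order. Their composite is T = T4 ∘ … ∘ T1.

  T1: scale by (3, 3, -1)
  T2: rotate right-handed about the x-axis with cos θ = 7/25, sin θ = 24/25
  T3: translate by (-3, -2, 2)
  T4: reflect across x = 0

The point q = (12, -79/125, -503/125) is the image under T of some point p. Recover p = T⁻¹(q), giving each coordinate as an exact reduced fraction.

T1 = [3 0 0 0; 0 3 0 0; 0 0 -1 0; 0 0 0 1]
T2·T1 = [3 0 0 0; 0 21/25 24/25 0; 0 72/25 -7/25 0; 0 0 0 1]
T3·…·T1 = [3 0 0 -3; 0 21/25 24/25 -2; 0 72/25 -7/25 2; 0 0 0 1]
T4·…·T1 = [-3 0 0 3; 0 21/25 24/25 -2; 0 72/25 -7/25 2; 0 0 0 1]
det M = 9; M⁻¹ = [-1/3 0 0 1; 0 7/75 8/25 -34/75; 0 24/25 -7/25 62/25; 0 0 0 1]
M⁻¹ · (12, -79/125, -503/125)ᵀ = (-3, -9/5, 3)ᵀ

p = (-3, -9/5, 3)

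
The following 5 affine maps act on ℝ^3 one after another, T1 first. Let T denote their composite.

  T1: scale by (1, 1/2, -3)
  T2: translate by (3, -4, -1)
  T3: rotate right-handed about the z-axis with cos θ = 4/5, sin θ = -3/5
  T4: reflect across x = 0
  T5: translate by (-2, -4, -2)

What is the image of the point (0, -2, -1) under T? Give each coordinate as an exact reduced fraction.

T(p) = (-7/5, -49/5, 0)

T1 scale by (1, 1/2, -3): (0, -2, -1) → (0, -1, 3)
T2 translate by (3, -4, -1): (0, -1, 3) → (3, -5, 2)
T3 rotate right-handed about the z-axis with cos θ = 4/5, sin θ = -3/5: (3, -5, 2) → (-3/5, -29/5, 2)
T4 reflect across x = 0: (-3/5, -29/5, 2) → (3/5, -29/5, 2)
T5 translate by (-2, -4, -2): (3/5, -29/5, 2) → (-7/5, -49/5, 0)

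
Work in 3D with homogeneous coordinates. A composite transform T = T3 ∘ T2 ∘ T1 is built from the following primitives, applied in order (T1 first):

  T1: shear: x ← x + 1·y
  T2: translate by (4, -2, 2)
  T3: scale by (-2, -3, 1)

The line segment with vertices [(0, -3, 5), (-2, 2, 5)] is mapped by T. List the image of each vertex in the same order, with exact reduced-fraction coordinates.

T1 shear: x ← x + 1·y: (0, -3, 5) → (-3, -3, 5); (-2, 2, 5) → (0, 2, 5)
T2 translate by (4, -2, 2): (-3, -3, 5) → (1, -5, 7); (0, 2, 5) → (4, 0, 7)
T3 scale by (-2, -3, 1): (1, -5, 7) → (-2, 15, 7); (4, 0, 7) → (-8, 0, 7)

image vertices: (-2, 15, 7), (-8, 0, 7)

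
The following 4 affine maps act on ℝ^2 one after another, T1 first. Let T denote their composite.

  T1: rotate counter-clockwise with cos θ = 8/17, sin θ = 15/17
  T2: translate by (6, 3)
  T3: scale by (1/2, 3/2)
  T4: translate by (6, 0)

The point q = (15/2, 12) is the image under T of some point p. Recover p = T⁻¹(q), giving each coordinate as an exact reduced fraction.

p = (3, 5)

T1 = [8/17 -15/17 0; 15/17 8/17 0; 0 0 1]
T2·T1 = [8/17 -15/17 6; 15/17 8/17 3; 0 0 1]
T3·…·T1 = [4/17 -15/34 3; 45/34 12/17 9/2; 0 0 1]
T4·…·T1 = [4/17 -15/34 9; 45/34 12/17 9/2; 0 0 1]
det M = 3/4; M⁻¹ = [16/17 10/17 -189/17; -30/17 16/51 246/17; 0 0 1]
M⁻¹ · (15/2, 12)ᵀ = (3, 5)ᵀ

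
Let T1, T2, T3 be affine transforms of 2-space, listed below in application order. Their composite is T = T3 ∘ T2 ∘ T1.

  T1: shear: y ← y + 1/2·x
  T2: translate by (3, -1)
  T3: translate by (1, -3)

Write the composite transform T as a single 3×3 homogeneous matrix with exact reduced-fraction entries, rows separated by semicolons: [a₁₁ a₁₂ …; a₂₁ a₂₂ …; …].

T1 = [1 0 0; 1/2 1 0; 0 0 1]
T2·T1 = [1 0 3; 1/2 1 -1; 0 0 1]
T3·…·T1 = [1 0 4; 1/2 1 -4; 0 0 1]

T = [1 0 4; 1/2 1 -4; 0 0 1]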